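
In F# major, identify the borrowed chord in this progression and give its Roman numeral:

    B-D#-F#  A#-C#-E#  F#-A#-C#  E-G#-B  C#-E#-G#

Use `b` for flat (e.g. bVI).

bVII

F# major has the diatonic set F#, G#m, A#m, B, C#, D#m, E#dim. Of the given chords, B–D#–F# = B, A#–C#–E# = A#m, F#–A#–C# = F# and C#–E#–G# = C# are diatonic. But E–G#–B is foreign: the diatonic vii° on degree 7 is E#dim, whereas E comes from F# minor. It is labeled bVII.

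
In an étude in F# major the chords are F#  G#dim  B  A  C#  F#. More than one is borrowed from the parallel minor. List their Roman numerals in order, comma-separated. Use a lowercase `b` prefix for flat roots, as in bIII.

ii°, bIII

F# major has the diatonic set F#, G#m, A#m, B, C#, D#m, E#dim. F#, B and C# are all diatonic. But G#dim (G#–B–D) is foreign: the diatonic ii on degree 2 is G#m, whereas G#dim comes from F# minor. It is labeled ii°. But A (A–C#–E) is foreign: the diatonic iii on degree 3 is A#m, whereas A comes from F# minor. It is labeled bIII.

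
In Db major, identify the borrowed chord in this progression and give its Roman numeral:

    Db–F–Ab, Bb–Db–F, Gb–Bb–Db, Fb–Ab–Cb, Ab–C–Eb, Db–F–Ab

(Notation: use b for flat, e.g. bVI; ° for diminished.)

The diatonic triads in Db major are Db, Ebm, Fm, Gb, Ab, Bbm, Cdim. Of the given chords, Db–F–Ab = Db, Bb–Db–F = Bbm, Gb–Bb–Db = Gb and Ab–C–Eb = Ab are diatonic. But Fb–Ab–Cb is foreign: the diatonic iii on degree 3 is Fm, whereas Fb comes from Db minor. It is labeled bIII.

bIII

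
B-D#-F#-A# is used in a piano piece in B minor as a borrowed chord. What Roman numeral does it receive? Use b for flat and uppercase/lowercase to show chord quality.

The root B is the diatonic 1st degree of B minor; the borrowing shows in the chord quality. The diatonic chord on degree 1 would be Bm (i), but B–D#–F#–A# is the major-seventh chord from B major. As a borrowed chord it is labeled Imaj7.

Imaj7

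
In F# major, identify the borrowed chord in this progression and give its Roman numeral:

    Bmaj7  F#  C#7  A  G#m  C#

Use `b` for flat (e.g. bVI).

The diatonic triads in F# major are F#, G#m, A#m, B, C#, D#m, E#dim. Of the given chords, Bmaj7, F#, C#7, G#m and C# are diatonic. But A (A–C#–E) is foreign: the diatonic iii on degree 3 is A#m, whereas A comes from F# minor. It is labeled bIII.

bIII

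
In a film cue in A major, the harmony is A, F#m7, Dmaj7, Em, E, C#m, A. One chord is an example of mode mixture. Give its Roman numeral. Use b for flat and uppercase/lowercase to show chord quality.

v

The diatonic triads in A major are A, Bm, C#m, D, E, F#m, G#dim. A, F#m7, Dmaj7, E and C#m are all diatonic. But Em (E–G–B) is foreign: the diatonic V on degree 5 is E, whereas Em comes from A minor. It is labeled v.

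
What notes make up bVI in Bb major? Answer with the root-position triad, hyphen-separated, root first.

Gb-Bb-Db

Scale degree 6 in Bb major is G. bVI uses the lowered form, Gb, taken from Bb minor. Stacking thirds in Bb minor on Gb gives Gb–Bb–Db.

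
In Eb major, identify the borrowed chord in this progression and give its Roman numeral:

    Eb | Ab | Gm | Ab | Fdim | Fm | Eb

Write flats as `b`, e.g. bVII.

In Eb major the diatonic chords are Eb, Fm, Gm, Ab, Bb, Cm, Ddim. Eb, Ab, Gm and Fm all belong to that set. Fdim (F–Ab–Cb) is not: scale degree 2 in Eb major carries Fm (ii). In Eb minor the chord on that degree is Fdim, so here it functions as ii°, borrowed from the parallel minor.

ii°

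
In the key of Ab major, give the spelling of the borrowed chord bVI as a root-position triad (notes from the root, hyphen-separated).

Fb-Ab-Cb

bVI is built on the lowered scale degree 6. In Ab major degree 6 is F; lowered it becomes Fb. In Ab minor the chord on Fb is Fb–Ab–Cb.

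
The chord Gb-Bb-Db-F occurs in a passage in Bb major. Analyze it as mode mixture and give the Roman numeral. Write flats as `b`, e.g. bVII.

bVImaj7

The root Gb is the lowered 6th scale degree — diatonically Bb major has G there. Diatonically Bb major has Gm (vi) on that degree; Gb–Bb–Db–F is instead the major-seventh chord native to Bb minor, so it takes the label bVImaj7.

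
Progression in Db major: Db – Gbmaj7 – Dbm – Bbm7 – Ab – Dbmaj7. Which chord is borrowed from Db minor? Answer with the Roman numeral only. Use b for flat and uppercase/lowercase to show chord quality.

The diatonic triads in Db major are Db, Ebm, Fm, Gb, Ab, Bbm, Cdim. Db, Gbmaj7, Bbm7, Ab and Dbmaj7 are all diatonic. Dbm (Db–Fb–Ab) is not: scale degree 1 in Db major carries Db (I). In Db minor the chord on that degree is Dbm, so here it functions as i, borrowed from the parallel minor.

i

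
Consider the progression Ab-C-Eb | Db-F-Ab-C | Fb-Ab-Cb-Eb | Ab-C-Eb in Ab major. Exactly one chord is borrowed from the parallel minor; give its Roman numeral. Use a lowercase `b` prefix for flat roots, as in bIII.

bVImaj7

Ab major has the diatonic set Ab, Bbm, Cm, Db, Eb, Fm, Gdim. Ab–C–Eb = Ab and Db–F–Ab–C = Dbmaj7 both belong to that set. Fb–Ab–Cb–Eb is not: scale degree 6 in Ab major carries Fm (vi). In Ab minor the chord on that degree is Fbmaj7, so here it functions as bVImaj7, borrowed from the parallel minor.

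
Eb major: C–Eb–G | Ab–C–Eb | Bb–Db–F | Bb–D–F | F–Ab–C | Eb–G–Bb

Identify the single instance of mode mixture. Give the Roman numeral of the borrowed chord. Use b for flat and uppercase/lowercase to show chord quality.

In Eb major the diatonic chords are Eb, Fm, Gm, Ab, Bb, Cm, Ddim. C–Eb–G = Cm, Ab–C–Eb = Ab, Bb–D–F = Bb, F–Ab–C = Fm and Eb–G–Bb = Eb all belong to that set. Bb–Db–F doesn't fit — on degree 5 Eb major would have Bb (V). Bbm is the degree-5 chord of Eb minor, so it is the borrowed v.

v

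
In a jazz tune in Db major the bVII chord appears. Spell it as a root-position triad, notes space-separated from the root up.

Scale degree 7 in Db major is C. bVII uses the lowered form, Cb, taken from Db minor. Building the major chord from the parallel minor on Cb: Cb–Eb–Gb.

Cb Eb Gb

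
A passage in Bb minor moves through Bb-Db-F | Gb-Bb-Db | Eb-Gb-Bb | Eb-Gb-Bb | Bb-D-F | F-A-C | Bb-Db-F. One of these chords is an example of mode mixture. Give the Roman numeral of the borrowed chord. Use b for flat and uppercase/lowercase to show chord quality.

I

Bb minor has the diatonic set Bbm, Cdim, Db, Ebm, F, Gb, Ab (with V from harmonic minor). Bb–Db–F = Bbm, Gb–Bb–Db = Gb, Eb–Gb–Bb = Ebm and F–A–C = F all belong to that set. Bb–D–F doesn't fit — on degree 1 Bb minor would have Bbm (i). Bb is the degree-1 chord of Bb major, so it is the borrowed I.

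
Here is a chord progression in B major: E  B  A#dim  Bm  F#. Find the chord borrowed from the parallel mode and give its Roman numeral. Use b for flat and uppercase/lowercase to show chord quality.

The diatonic triads in B major are B, C#m, D#m, E, F#, G#m, A#dim. Of the given chords, E, B, A#dim and F# are diatonic. But Bm (B–D–F#) is foreign: the diatonic I on degree 1 is B, whereas Bm comes from B minor. It is labeled i.

i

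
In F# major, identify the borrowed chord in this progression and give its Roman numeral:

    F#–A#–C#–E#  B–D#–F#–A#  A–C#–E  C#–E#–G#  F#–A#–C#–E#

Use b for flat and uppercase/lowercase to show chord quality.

The diatonic triads in F# major are F#, G#m, A#m, B, C#, D#m, E#dim. F#–A#–C#–E# = F#maj7, B–D#–F#–A# = Bmaj7 and C#–E#–G# = C# all belong to that set. A–C#–E is not: scale degree 3 in F# major carries A#m (iii). In F# minor the chord on that degree is A, so here it functions as bIII, borrowed from the parallel minor.

bIII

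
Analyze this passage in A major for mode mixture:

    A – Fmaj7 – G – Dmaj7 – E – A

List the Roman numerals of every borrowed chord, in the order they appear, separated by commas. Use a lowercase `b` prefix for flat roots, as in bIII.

bVImaj7, bVII

A major has the diatonic set A, Bm, C#m, D, E, F#m, G#dim. A, Dmaj7 and E all belong to that set. Fmaj7 (F–A–C–E) doesn't fit — on degree 6 A major would have F#m (vi). Fmaj7 is the degree-6 chord of A minor, so it is the borrowed bVImaj7. G (G–B–D) doesn't fit — on degree 7 A major would have G#dim (vii°). G is the degree-7 chord of A minor, so it is the borrowed bVII.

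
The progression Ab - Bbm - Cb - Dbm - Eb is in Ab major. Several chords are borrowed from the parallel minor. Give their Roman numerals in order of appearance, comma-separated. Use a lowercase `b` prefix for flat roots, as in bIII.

bIII, iv

In Ab major the diatonic chords are Ab, Bbm, Cm, Db, Eb, Fm, Gdim. Ab, Bbm and Eb all belong to that set. Cb (Cb–Eb–Gb) doesn't fit — on degree 3 Ab major would have Cm (iii). Cb is the degree-3 chord of Ab minor, so it is the borrowed bIII. Dbm (Db–Fb–Ab) is not: scale degree 4 in Ab major carries Db (IV). In Ab minor the chord on that degree is Dbm, so here it functions as iv, borrowed from the parallel minor.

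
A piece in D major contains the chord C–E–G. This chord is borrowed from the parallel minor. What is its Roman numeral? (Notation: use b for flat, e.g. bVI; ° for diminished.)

bVII

C is the lowered form of scale degree 7 in D major (the diatonic degree 7 is C#). C–E–G is a major chord — the form found in D minor, not the diatonic vii° (C#dim). Borrowed into D major it is written bVII.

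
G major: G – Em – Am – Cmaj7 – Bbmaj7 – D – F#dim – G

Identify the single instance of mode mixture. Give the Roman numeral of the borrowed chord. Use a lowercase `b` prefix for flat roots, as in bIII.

In G major the diatonic chords are G, Am, Bm, C, D, Em, F#dim. Of the given chords, G, Em, Am, Cmaj7, D and F#dim are diatonic. Bbmaj7 (Bb–D–F–A) is not: scale degree 3 in G major carries Bm (iii). In G minor the chord on that degree is Bbmaj7, so here it functions as bIIImaj7, borrowed from the parallel minor.

bIIImaj7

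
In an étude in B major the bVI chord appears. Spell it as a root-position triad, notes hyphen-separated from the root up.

G-B-D

bVI is built on the lowered scale degree 6. In B major degree 6 is G#; lowered it becomes G. In B minor the chord on G is G–B–D.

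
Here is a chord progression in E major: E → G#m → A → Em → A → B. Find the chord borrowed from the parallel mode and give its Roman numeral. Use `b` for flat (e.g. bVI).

i

The diatonic triads in E major are E, F#m, G#m, A, B, C#m, D#dim. E, G#m, A and B all belong to that set. Em (E–G–B) doesn't fit — on degree 1 E major would have E (I). Em is the degree-1 chord of E minor, so it is the borrowed i.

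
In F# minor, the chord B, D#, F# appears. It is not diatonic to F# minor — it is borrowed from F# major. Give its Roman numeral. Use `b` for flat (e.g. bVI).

IV

The root B is the diatonic 4th degree of F# minor; the borrowing shows in the chord quality. Diatonically F# minor has Bm (iv) on that degree; B–D#–F# is instead the major chord native to F# major, so it takes the label IV.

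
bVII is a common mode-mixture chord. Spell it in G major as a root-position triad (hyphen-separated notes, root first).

F-A-C

Scale degree 7 in G major is F#. bVII uses the lowered form, F, taken from G minor. In G minor the chord on F is F–A–C.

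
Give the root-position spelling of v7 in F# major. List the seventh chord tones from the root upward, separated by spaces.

C# E G# B

v7 is built on scale degree 5, which is C# in both F# major and its parallel. Building the minor-seventh chord from the parallel minor on C#: C#–E–G#–B.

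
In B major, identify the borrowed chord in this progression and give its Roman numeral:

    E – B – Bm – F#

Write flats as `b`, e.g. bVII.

i

In B major the diatonic chords are B, C#m, D#m, E, F#, G#m, A#dim. Of the given chords, E, B and F# are diatonic. But Bm (B–D–F#) is foreign: the diatonic I on degree 1 is B, whereas Bm comes from B minor. It is labeled i.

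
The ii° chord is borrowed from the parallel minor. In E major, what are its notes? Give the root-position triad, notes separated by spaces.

F# A C

The root, F#, is scale degree 2 — the same note in E major and E minor; only the chord quality changes. Stacking thirds in E minor on F# gives F#–A–C.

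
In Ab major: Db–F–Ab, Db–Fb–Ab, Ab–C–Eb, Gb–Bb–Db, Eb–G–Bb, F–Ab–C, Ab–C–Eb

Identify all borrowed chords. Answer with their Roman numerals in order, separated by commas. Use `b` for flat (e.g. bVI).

In Ab major the diatonic chords are Ab, Bbm, Cm, Db, Eb, Fm, Gdim. Db–F–Ab = Db, Ab–C–Eb = Ab, Eb–G–Bb = Eb and F–Ab–C = Fm all belong to that set. But Db–Fb–Ab is foreign: the diatonic IV on degree 4 is Db, whereas Dbm comes from Ab minor. It is labeled iv. Gb–Bb–Db doesn't fit — on degree 7 Ab major would have Gdim (vii°). Gb is the degree-7 chord of Ab minor, so it is the borrowed bVII.

iv, bVII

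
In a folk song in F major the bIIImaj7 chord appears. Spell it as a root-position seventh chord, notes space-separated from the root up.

Ab C Eb G

bIIImaj7 is built on the lowered scale degree 3. In F major degree 3 is A; lowered it becomes Ab. Building the major-seventh chord from the parallel minor on Ab: Ab–C–Eb–G.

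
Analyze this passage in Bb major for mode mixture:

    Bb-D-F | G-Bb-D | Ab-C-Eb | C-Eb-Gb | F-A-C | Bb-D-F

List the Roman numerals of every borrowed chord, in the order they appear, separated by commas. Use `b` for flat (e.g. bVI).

The diatonic triads in Bb major are Bb, Cm, Dm, Eb, F, Gm, Adim. Bb–D–F = Bb, G–Bb–D = Gm and F–A–C = F are all diatonic. Ab–C–Eb doesn't fit — on degree 7 Bb major would have Adim (vii°). Ab is the degree-7 chord of Bb minor, so it is the borrowed bVII. C–Eb–Gb doesn't fit — on degree 2 Bb major would have Cm (ii). Cdim is the degree-2 chord of Bb minor, so it is the borrowed ii°.

bVII, ii°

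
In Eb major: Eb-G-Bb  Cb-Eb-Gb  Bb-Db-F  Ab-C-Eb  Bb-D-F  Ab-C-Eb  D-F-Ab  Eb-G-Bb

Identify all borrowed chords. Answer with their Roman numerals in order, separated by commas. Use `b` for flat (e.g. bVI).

bVI, v

In Eb major the diatonic chords are Eb, Fm, Gm, Ab, Bb, Cm, Ddim. Eb–G–Bb = Eb, Ab–C–Eb = Ab, Bb–D–F = Bb and D–F–Ab = Ddim are all diatonic. Cb–Eb–Gb doesn't fit — on degree 6 Eb major would have Cm (vi). Cb is the degree-6 chord of Eb minor, so it is the borrowed bVI. But Bb–Db–F is foreign: the diatonic V on degree 5 is Bb, whereas Bbm comes from Eb minor. It is labeled v.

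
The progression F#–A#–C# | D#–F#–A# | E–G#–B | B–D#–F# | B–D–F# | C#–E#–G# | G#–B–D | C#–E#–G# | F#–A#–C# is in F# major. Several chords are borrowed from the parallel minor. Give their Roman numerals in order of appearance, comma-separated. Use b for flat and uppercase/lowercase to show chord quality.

bVII, iv, ii°

F# major has the diatonic set F#, G#m, A#m, B, C#, D#m, E#dim. Of the given chords, F#–A#–C# = F#, D#–F#–A# = D#m, B–D#–F# = B and C#–E#–G# = C# are diatonic. E–G#–B is not: scale degree 7 in F# major carries E#dim (vii°). In F# minor the chord on that degree is E, so here it functions as bVII, borrowed from the parallel minor. B–D–F# is not: scale degree 4 in F# major carries B (IV). In F# minor the chord on that degree is Bm, so here it functions as iv, borrowed from the parallel minor. G#–B–D is not: scale degree 2 in F# major carries G#m (ii). In F# minor the chord on that degree is G#dim, so here it functions as ii°, borrowed from the parallel minor.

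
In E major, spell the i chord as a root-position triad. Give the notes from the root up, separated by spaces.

E G B

i is built on scale degree 1, which is E in both E major and its parallel. Building the minor chord from the parallel minor on E: E–G–B.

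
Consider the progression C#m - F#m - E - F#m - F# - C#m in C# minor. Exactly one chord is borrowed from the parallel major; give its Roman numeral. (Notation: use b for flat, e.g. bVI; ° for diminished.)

IV

The diatonic triads in C# minor (with V from harmonic minor) are C#m, D#dim, E, F#m, G#, A, B. C#m, F#m and E all belong to that set. But F# (F#–A#–C#) is foreign: the diatonic iv on degree 4 is F#m, whereas F# comes from C# major. It is labeled IV.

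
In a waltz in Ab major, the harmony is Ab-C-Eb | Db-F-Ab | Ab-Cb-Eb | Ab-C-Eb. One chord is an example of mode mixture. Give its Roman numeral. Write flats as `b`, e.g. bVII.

Ab major has the diatonic set Ab, Bbm, Cm, Db, Eb, Fm, Gdim. Of the given chords, Ab–C–Eb = Ab and Db–F–Ab = Db are diatonic. Ab–Cb–Eb is not: scale degree 1 in Ab major carries Ab (I). In Ab minor the chord on that degree is Abm, so here it functions as i, borrowed from the parallel minor.

i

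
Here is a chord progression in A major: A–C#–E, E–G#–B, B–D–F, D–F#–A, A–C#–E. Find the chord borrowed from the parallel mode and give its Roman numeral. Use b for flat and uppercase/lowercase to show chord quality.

ii°

A major has the diatonic set A, Bm, C#m, D, E, F#m, G#dim. Of the given chords, A–C#–E = A, E–G#–B = E and D–F#–A = D are diatonic. But B–D–F is foreign: the diatonic ii on degree 2 is Bm, whereas Bdim comes from A minor. It is labeled ii°.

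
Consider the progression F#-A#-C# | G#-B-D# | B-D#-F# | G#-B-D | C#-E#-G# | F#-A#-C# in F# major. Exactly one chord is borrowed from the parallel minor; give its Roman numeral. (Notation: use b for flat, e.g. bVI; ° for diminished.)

ii°

F# major has the diatonic set F#, G#m, A#m, B, C#, D#m, E#dim. F#–A#–C# = F#, G#–B–D# = G#m, B–D#–F# = B and C#–E#–G# = C# all belong to that set. G#–B–D is not: scale degree 2 in F# major carries G#m (ii). In F# minor the chord on that degree is G#dim, so here it functions as ii°, borrowed from the parallel minor.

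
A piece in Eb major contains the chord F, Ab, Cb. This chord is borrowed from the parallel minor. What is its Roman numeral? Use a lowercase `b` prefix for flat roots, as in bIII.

The root F is the diatonic 2nd degree of Eb major; the borrowing shows in the chord quality. Diatonically Eb major has Fm (ii) on that degree; F–Ab–Cb is instead the diminished chord native to Eb minor, so it takes the label ii°.

ii°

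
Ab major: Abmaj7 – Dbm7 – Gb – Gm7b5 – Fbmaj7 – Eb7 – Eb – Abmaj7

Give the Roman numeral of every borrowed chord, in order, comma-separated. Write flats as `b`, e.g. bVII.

In Ab major the diatonic chords are Ab, Bbm, Cm, Db, Eb, Fm, Gdim. Abmaj7, Gm7b5, Eb7 and Eb all belong to that set. But Dbm7 (Db–Fb–Ab–Cb) is foreign: the diatonic IV on degree 4 is Db, whereas Dbm7 comes from Ab minor. It is labeled iv7. Gb (Gb–Bb–Db) doesn't fit — on degree 7 Ab major would have Gdim (vii°). Gb is the degree-7 chord of Ab minor, so it is the borrowed bVII. Fbmaj7 (Fb–Ab–Cb–Eb) is not: scale degree 6 in Ab major carries Fm (vi). In Ab minor the chord on that degree is Fbmaj7, so here it functions as bVImaj7, borrowed from the parallel minor.

iv7, bVII, bVImaj7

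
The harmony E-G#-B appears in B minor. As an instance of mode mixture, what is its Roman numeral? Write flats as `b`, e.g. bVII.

E is scale degree 4 in B minor. E–G#–B is a major chord — the form found in B major, not the diatonic iv (Em). Borrowed into B minor it is written IV.

IV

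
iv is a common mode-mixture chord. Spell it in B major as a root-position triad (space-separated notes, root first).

The root, E, is scale degree 4 — the same note in B major and B minor; only the chord quality changes. Building the minor chord from the parallel minor on E: E–G–B.

E G B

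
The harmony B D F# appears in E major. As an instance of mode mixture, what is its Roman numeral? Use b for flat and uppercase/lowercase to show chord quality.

v

The root B is the diatonic 5th degree of E major; the borrowing shows in the chord quality. B–D–F# is a minor chord — the form found in E minor, not the diatonic V (B). Borrowed into E major it is written v.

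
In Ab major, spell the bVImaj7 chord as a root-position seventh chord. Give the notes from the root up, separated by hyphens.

Fb-Ab-Cb-Eb

bVImaj7 is built on the lowered scale degree 6. In Ab major degree 6 is F; lowered it becomes Fb. In Ab minor the chord on Fb is Fb–Ab–Cb–Eb.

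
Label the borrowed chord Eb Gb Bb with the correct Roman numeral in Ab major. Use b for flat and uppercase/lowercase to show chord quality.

Eb is scale degree 5 in Ab major. The diatonic chord on degree 5 would be Eb (V), but Eb–Gb–Bb is the minor chord from Ab minor. As a borrowed chord it is labeled v.

v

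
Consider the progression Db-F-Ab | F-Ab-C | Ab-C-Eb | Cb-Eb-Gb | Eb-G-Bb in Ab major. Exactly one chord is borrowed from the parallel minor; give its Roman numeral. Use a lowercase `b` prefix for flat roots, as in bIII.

The diatonic triads in Ab major are Ab, Bbm, Cm, Db, Eb, Fm, Gdim. Db–F–Ab = Db, F–Ab–C = Fm, Ab–C–Eb = Ab and Eb–G–Bb = Eb are all diatonic. Cb–Eb–Gb doesn't fit — on degree 3 Ab major would have Cm (iii). Cb is the degree-3 chord of Ab minor, so it is the borrowed bIII.

bIII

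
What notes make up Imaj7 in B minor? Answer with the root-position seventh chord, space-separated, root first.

The root, B, is scale degree 1 — the same note in B minor and B major; only the chord quality changes. Building the major-seventh chord from the parallel major on B: B–D#–F#–A#.

B D# F# A#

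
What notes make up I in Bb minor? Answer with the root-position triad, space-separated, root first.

Bb D F

I is built on scale degree 1, which is Bb in both Bb minor and its parallel. In Bb major the chord on Bb is Bb–D–F.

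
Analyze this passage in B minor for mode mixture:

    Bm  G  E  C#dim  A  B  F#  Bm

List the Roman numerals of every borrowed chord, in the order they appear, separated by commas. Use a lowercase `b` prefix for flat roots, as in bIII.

IV, I

In B minor (with V from harmonic minor) the diatonic chords are Bm, C#dim, D, Em, F#, G, A. Of the given chords, Bm, G, C#dim, A and F# are diatonic. E (E–G#–B) is not: scale degree 4 in B minor carries Em (iv). In B major the chord on that degree is E, so here it functions as IV, borrowed from the parallel major. B (B–D#–F#) is not: scale degree 1 in B minor carries Bm (i). In B major the chord on that degree is B, so here it functions as I, borrowed from the parallel major.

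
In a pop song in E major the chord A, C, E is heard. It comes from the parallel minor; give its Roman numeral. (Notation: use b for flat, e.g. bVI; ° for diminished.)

iv

A is scale degree 4 in E major. Diatonically E major has A (IV) on that degree; A–C–E is instead the minor chord native to E minor, so it takes the label iv.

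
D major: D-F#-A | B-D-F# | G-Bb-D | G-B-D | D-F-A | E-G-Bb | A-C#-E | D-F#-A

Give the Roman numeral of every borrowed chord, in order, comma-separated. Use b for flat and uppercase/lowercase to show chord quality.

D major has the diatonic set D, Em, F#m, G, A, Bm, C#dim. Of the given chords, D–F#–A = D, B–D–F# = Bm, G–B–D = G and A–C#–E = A are diatonic. But G–Bb–D is foreign: the diatonic IV on degree 4 is G, whereas Gm comes from D minor. It is labeled iv. D–F–A is not: scale degree 1 in D major carries D (I). In D minor the chord on that degree is Dm, so here it functions as i, borrowed from the parallel minor. E–G–Bb is not: scale degree 2 in D major carries Em (ii). In D minor the chord on that degree is Edim, so here it functions as ii°, borrowed from the parallel minor.

iv, i, ii°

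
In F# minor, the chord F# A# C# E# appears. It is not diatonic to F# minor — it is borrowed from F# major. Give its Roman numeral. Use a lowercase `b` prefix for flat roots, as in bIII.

F# is scale degree 1 in F# minor. Diatonically F# minor has F#m (i) on that degree; F#–A#–C#–E# is instead the major-seventh chord native to F# major, so it takes the label Imaj7.

Imaj7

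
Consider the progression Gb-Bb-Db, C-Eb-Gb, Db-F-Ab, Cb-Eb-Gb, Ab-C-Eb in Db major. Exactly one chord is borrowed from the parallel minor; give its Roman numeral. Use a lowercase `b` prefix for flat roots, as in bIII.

bVII

In Db major the diatonic chords are Db, Ebm, Fm, Gb, Ab, Bbm, Cdim. Of the given chords, Gb–Bb–Db = Gb, C–Eb–Gb = Cdim, Db–F–Ab = Db and Ab–C–Eb = Ab are diatonic. Cb–Eb–Gb doesn't fit — on degree 7 Db major would have Cdim (vii°). Cb is the degree-7 chord of Db minor, so it is the borrowed bVII.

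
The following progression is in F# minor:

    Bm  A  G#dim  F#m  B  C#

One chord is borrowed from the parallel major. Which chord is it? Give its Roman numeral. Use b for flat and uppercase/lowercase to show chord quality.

The diatonic triads in F# minor (with V from harmonic minor) are F#m, G#dim, A, Bm, C#, D, E. Bm, A, G#dim, F#m and C# all belong to that set. B (B–D#–F#) doesn't fit — on degree 4 F# minor would have Bm (iv). B is the degree-4 chord of F# major, so it is the borrowed IV.

IV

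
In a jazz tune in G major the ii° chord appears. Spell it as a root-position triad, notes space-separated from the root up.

A C Eb

ii° is built on scale degree 2, which is A in both G major and its parallel. Stacking thirds in G minor on A gives A–C–Eb.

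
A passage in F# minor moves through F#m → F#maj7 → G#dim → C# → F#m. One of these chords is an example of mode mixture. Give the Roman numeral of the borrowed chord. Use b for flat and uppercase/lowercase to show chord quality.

The diatonic triads in F# minor (with V from harmonic minor) are F#m, G#dim, A, Bm, C#, D, E. F#m, G#dim and C# are all diatonic. But F#maj7 (F#–A#–C#–E#) is foreign: the diatonic i on degree 1 is F#m, whereas F#maj7 comes from F# major. It is labeled Imaj7.

Imaj7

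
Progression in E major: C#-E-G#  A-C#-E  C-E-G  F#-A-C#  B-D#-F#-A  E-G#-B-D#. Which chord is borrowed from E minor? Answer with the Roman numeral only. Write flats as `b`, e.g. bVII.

bVI

The diatonic triads in E major are E, F#m, G#m, A, B, C#m, D#dim. C#–E–G# = C#m, A–C#–E = A, F#–A–C# = F#m, B–D#–F#–A = B7 and E–G#–B–D# = Emaj7 are all diatonic. C–E–G doesn't fit — on degree 6 E major would have C#m (vi). C is the degree-6 chord of E minor, so it is the borrowed bVI.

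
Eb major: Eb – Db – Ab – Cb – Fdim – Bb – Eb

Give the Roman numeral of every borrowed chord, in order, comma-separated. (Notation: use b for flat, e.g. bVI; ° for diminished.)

bVII, bVI, ii°

Eb major has the diatonic set Eb, Fm, Gm, Ab, Bb, Cm, Ddim. Of the given chords, Eb, Ab and Bb are diatonic. Db (Db–F–Ab) doesn't fit — on degree 7 Eb major would have Ddim (vii°). Db is the degree-7 chord of Eb minor, so it is the borrowed bVII. Cb (Cb–Eb–Gb) is not: scale degree 6 in Eb major carries Cm (vi). In Eb minor the chord on that degree is Cb, so here it functions as bVI, borrowed from the parallel minor. Fdim (F–Ab–Cb) doesn't fit — on degree 2 Eb major would have Fm (ii). Fdim is the degree-2 chord of Eb minor, so it is the borrowed ii°.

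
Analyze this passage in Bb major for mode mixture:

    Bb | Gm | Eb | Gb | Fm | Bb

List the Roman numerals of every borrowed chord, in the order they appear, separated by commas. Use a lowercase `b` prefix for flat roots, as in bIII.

bVI, v

In Bb major the diatonic chords are Bb, Cm, Dm, Eb, F, Gm, Adim. Of the given chords, Bb, Gm and Eb are diatonic. Gb (Gb–Bb–Db) is not: scale degree 6 in Bb major carries Gm (vi). In Bb minor the chord on that degree is Gb, so here it functions as bVI, borrowed from the parallel minor. But Fm (F–Ab–C) is foreign: the diatonic V on degree 5 is F, whereas Fm comes from Bb minor. It is labeled v.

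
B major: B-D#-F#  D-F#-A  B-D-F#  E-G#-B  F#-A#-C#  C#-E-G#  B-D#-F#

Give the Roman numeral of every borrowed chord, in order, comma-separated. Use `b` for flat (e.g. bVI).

bIII, i

In B major the diatonic chords are B, C#m, D#m, E, F#, G#m, A#dim. B–D#–F# = B, E–G#–B = E, F#–A#–C# = F# and C#–E–G# = C#m are all diatonic. D–F#–A is not: scale degree 3 in B major carries D#m (iii). In B minor the chord on that degree is D, so here it functions as bIII, borrowed from the parallel minor. But B–D–F# is foreign: the diatonic I on degree 1 is B, whereas Bm comes from B minor. It is labeled i.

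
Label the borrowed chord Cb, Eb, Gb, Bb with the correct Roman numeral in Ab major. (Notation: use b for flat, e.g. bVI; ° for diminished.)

bIIImaj7

Cb is the lowered form of scale degree 3 in Ab major (the diatonic degree 3 is C). Diatonically Ab major has Cm (iii) on that degree; Cb–Eb–Gb–Bb is instead the major-seventh chord native to Ab minor, so it takes the label bIIImaj7.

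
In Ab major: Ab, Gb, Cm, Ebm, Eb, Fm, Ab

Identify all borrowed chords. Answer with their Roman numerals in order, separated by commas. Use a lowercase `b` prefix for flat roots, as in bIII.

Ab major has the diatonic set Ab, Bbm, Cm, Db, Eb, Fm, Gdim. Ab, Cm, Eb and Fm all belong to that set. Gb (Gb–Bb–Db) is not: scale degree 7 in Ab major carries Gdim (vii°). In Ab minor the chord on that degree is Gb, so here it functions as bVII, borrowed from the parallel minor. Ebm (Eb–Gb–Bb) is not: scale degree 5 in Ab major carries Eb (V). In Ab minor the chord on that degree is Ebm, so here it functions as v, borrowed from the parallel minor.

bVII, v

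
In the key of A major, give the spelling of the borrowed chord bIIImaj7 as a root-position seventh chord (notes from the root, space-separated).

The root of bIIImaj7 is the lowered 3rd degree: C# becomes C. Building the major-seventh chord from the parallel minor on C: C–E–G–B.

C E G B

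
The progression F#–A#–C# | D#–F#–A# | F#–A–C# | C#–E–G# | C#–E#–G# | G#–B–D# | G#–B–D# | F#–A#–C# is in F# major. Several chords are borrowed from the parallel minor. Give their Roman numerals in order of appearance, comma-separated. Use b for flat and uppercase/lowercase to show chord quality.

In F# major the diatonic chords are F#, G#m, A#m, B, C#, D#m, E#dim. Of the given chords, F#–A#–C# = F#, D#–F#–A# = D#m, C#–E#–G# = C# and G#–B–D# = G#m are diatonic. But F#–A–C# is foreign: the diatonic I on degree 1 is F#, whereas F#m comes from F# minor. It is labeled i. But C#–E–G# is foreign: the diatonic V on degree 5 is C#, whereas C#m comes from F# minor. It is labeled v.

i, v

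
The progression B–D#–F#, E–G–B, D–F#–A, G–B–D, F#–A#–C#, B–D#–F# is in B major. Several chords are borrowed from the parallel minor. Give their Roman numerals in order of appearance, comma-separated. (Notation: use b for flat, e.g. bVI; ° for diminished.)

iv, bIII, bVI

The diatonic triads in B major are B, C#m, D#m, E, F#, G#m, A#dim. Of the given chords, B–D#–F# = B and F#–A#–C# = F# are diatonic. But E–G–B is foreign: the diatonic IV on degree 4 is E, whereas Em comes from B minor. It is labeled iv. But D–F#–A is foreign: the diatonic iii on degree 3 is D#m, whereas D comes from B minor. It is labeled bIII. G–B–D doesn't fit — on degree 6 B major would have G#m (vi). G is the degree-6 chord of B minor, so it is the borrowed bVI.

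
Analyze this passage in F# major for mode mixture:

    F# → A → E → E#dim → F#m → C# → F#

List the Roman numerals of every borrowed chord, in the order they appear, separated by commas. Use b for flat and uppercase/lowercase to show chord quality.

bIII, bVII, i

In F# major the diatonic chords are F#, G#m, A#m, B, C#, D#m, E#dim. F#, E#dim and C# all belong to that set. A (A–C#–E) doesn't fit — on degree 3 F# major would have A#m (iii). A is the degree-3 chord of F# minor, so it is the borrowed bIII. E (E–G#–B) is not: scale degree 7 in F# major carries E#dim (vii°). In F# minor the chord on that degree is E, so here it functions as bVII, borrowed from the parallel minor. F#m (F#–A–C#) is not: scale degree 1 in F# major carries F# (I). In F# minor the chord on that degree is F#m, so here it functions as i, borrowed from the parallel minor.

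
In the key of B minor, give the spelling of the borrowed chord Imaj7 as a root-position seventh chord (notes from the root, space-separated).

B D# F# A#

The root, B, is scale degree 1 — the same note in B minor and B major; only the chord quality changes. Stacking thirds in B major on B gives B–D#–F#–A#.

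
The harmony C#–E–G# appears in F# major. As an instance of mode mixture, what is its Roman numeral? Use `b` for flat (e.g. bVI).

v

C# is scale degree 5 in F# major. The diatonic chord on degree 5 would be C# (V), but C#–E–G# is the minor chord from F# minor. As a borrowed chord it is labeled v.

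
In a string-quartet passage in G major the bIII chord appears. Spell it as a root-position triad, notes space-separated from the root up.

Bb D F

The root of bIII is the lowered 3rd degree: B becomes Bb. In G minor the chord on Bb is Bb–D–F.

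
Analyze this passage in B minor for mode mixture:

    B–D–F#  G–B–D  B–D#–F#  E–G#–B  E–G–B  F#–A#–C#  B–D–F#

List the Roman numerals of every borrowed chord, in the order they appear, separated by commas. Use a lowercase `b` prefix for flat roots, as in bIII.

In B minor (with V from harmonic minor) the diatonic chords are Bm, C#dim, D, Em, F#, G, A. B–D–F# = Bm, G–B–D = G, E–G–B = Em and F#–A#–C# = F# are all diatonic. B–D#–F# doesn't fit — on degree 1 B minor would have Bm (i). B is the degree-1 chord of B major, so it is the borrowed I. E–G#–B is not: scale degree 4 in B minor carries Em (iv). In B major the chord on that degree is E, so here it functions as IV, borrowed from the parallel major.

I, IV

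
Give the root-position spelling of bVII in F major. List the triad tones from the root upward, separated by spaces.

Eb G Bb

bVII is built on the lowered scale degree 7. In F major degree 7 is E; lowered it becomes Eb. Stacking thirds in F minor on Eb gives Eb–G–Bb.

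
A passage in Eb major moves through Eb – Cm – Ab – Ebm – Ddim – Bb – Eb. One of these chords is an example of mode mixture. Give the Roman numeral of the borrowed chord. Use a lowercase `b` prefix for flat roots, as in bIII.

i

The diatonic triads in Eb major are Eb, Fm, Gm, Ab, Bb, Cm, Ddim. Eb, Cm, Ab, Ddim and Bb all belong to that set. Ebm (Eb–Gb–Bb) doesn't fit — on degree 1 Eb major would have Eb (I). Ebm is the degree-1 chord of Eb minor, so it is the borrowed i.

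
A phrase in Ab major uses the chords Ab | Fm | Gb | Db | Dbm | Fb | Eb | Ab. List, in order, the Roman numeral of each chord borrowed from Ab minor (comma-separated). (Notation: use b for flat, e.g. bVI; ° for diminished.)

bVII, iv, bVI

Ab major has the diatonic set Ab, Bbm, Cm, Db, Eb, Fm, Gdim. Ab, Fm, Db and Eb all belong to that set. Gb (Gb–Bb–Db) doesn't fit — on degree 7 Ab major would have Gdim (vii°). Gb is the degree-7 chord of Ab minor, so it is the borrowed bVII. But Dbm (Db–Fb–Ab) is foreign: the diatonic IV on degree 4 is Db, whereas Dbm comes from Ab minor. It is labeled iv. Fb (Fb–Ab–Cb) doesn't fit — on degree 6 Ab major would have Fm (vi). Fb is the degree-6 chord of Ab minor, so it is the borrowed bVI.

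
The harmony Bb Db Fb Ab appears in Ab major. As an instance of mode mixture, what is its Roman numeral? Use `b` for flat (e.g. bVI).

Bb is scale degree 2 in Ab major. The diatonic chord on degree 2 would be Bbm (ii), but Bb–Db–Fb–Ab is the half-diminished-seventh chord from Ab minor. As a borrowed chord it is labeled iiø7.

iiø7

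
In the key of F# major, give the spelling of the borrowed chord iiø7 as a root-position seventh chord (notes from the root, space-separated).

G# B D F#

iiø7 is built on scale degree 2, which is G# in both F# major and its parallel. In F# minor the chord on G# is G#–B–D–F#.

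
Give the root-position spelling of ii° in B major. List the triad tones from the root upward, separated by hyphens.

C#-E-G

The root, C#, is scale degree 2 — the same note in B major and B minor; only the chord quality changes. In B minor the chord on C# is C#–E–G.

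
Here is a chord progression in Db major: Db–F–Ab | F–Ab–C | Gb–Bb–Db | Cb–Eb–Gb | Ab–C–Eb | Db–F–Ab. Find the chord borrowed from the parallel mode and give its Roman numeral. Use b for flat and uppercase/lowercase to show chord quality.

bVII

In Db major the diatonic chords are Db, Ebm, Fm, Gb, Ab, Bbm, Cdim. Db–F–Ab = Db, F–Ab–C = Fm, Gb–Bb–Db = Gb and Ab–C–Eb = Ab all belong to that set. Cb–Eb–Gb is not: scale degree 7 in Db major carries Cdim (vii°). In Db minor the chord on that degree is Cb, so here it functions as bVII, borrowed from the parallel minor.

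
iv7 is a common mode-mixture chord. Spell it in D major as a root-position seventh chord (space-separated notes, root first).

G Bb D F

The root, G, is scale degree 4 — the same note in D major and D minor; only the chord quality changes. Stacking thirds in D minor on G gives G–Bb–D–F.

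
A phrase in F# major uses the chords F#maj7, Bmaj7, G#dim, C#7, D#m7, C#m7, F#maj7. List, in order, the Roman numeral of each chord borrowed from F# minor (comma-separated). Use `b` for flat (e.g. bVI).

F# major has the diatonic set F#, G#m, A#m, B, C#, D#m, E#dim. Of the given chords, F#maj7, Bmaj7, C#7 and D#m7 are diatonic. But G#dim (G#–B–D) is foreign: the diatonic ii on degree 2 is G#m, whereas G#dim comes from F# minor. It is labeled ii°. C#m7 (C#–E–G#–B) is not: scale degree 5 in F# major carries C# (V). In F# minor the chord on that degree is C#m7, so here it functions as v7, borrowed from the parallel minor.

ii°, v7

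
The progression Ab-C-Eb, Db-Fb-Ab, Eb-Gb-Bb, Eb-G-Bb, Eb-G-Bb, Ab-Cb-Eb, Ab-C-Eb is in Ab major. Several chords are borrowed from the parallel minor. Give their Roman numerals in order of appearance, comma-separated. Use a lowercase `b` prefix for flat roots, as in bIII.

In Ab major the diatonic chords are Ab, Bbm, Cm, Db, Eb, Fm, Gdim. Of the given chords, Ab–C–Eb = Ab and Eb–G–Bb = Eb are diatonic. But Db–Fb–Ab is foreign: the diatonic IV on degree 4 is Db, whereas Dbm comes from Ab minor. It is labeled iv. But Eb–Gb–Bb is foreign: the diatonic V on degree 5 is Eb, whereas Ebm comes from Ab minor. It is labeled v. Ab–Cb–Eb is not: scale degree 1 in Ab major carries Ab (I). In Ab minor the chord on that degree is Abm, so here it functions as i, borrowed from the parallel minor.

iv, v, i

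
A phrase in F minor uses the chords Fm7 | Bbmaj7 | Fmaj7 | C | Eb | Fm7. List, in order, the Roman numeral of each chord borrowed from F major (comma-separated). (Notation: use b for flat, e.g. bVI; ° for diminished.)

The diatonic triads in F minor (with V from harmonic minor) are Fm, Gdim, Ab, Bbm, C, Db, Eb. Fm7, C and Eb all belong to that set. Bbmaj7 (Bb–D–F–A) doesn't fit — on degree 4 F minor would have Bbm (iv). Bbmaj7 is the degree-4 chord of F major, so it is the borrowed IVmaj7. Fmaj7 (F–A–C–E) doesn't fit — on degree 1 F minor would have Fm (i). Fmaj7 is the degree-1 chord of F major, so it is the borrowed Imaj7.

IVmaj7, Imaj7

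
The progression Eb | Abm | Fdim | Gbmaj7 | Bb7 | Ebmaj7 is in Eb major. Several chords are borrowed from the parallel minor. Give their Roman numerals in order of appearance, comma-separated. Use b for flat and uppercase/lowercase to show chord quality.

iv, ii°, bIIImaj7

The diatonic triads in Eb major are Eb, Fm, Gm, Ab, Bb, Cm, Ddim. Eb, Bb7 and Ebmaj7 are all diatonic. Abm (Ab–Cb–Eb) doesn't fit — on degree 4 Eb major would have Ab (IV). Abm is the degree-4 chord of Eb minor, so it is the borrowed iv. Fdim (F–Ab–Cb) doesn't fit — on degree 2 Eb major would have Fm (ii). Fdim is the degree-2 chord of Eb minor, so it is the borrowed ii°. Gbmaj7 (Gb–Bb–Db–F) is not: scale degree 3 in Eb major carries Gm (iii). In Eb minor the chord on that degree is Gbmaj7, so here it functions as bIIImaj7, borrowed from the parallel minor.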